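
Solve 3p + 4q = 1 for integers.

Step 1: Check solvability.
gcd(3, 4) = 1
Since 1 divides 1, solutions exist.

Step 2: Apply extended Euclidean algorithm to find gcd.
We find integers such that 3*x0 + 4*y0 = 1

Step 3: Scale the particular solution.
Multiply by 1/1 = 1:
p = -1, q = 1

Step 4: Verify.
3*(-1) + 4*(1) = 1 = 1 ✓

p = -1, q = 1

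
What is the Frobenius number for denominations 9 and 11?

For two coprime denominations a and b, the Frobenius number (largest value not representable as a non-negative combination) is ab - a - b.
Here gcd(9, 11) = 1, so they are coprime.
F(9, 11) = 9·11 - 9 - 11 = 99 - 20 = 79

79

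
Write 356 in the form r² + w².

We need to find integers r, w > 0 such that r² + w² = 356.
Trying r = 10: w² = 356 - 10² = 356 - 100 = 256
w = 16
Check: 10² + 16² = 100 + 256 = 356 ✓

356 = 10² + 16²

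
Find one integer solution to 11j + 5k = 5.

Step 1: Check solvability.
gcd(11, 5) = 1
Since 1 divides 5, solutions exist.

Step 2: Apply extended Euclidean algorithm to find gcd.
We find integers such that 11*x0 + 5*y0 = 1

Step 3: Scale the particular solution.
Multiply by 5/1 = 5:
j = 5, k = -10

Step 4: Verify.
11*(5) + 5*(-10) = 5 = 5 ✓

j = 5, k = -10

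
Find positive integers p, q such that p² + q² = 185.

Search for p with 185 - p² a perfect square.
p = 4: 185 - 4² = 185 - 16 = 169 = 13² ✓
So p = 4, q = 13.

p = 4, q = 13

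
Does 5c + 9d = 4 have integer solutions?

Step 1: Compute gcd(5, 9).
gcd(5, 9) = 1

Step 2: Check divisibility.
Does 1 divide 4? 4 = 1 x 4, so yes.

By the theorem on linear Diophantine equations, 5c + 9d = 4 has integer solutions if and only if gcd(5, 9) divides 4. Since 1 | 4, solutions exist.

Yes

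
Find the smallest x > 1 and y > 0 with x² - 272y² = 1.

We seek the smallest positive integers (x, y) with x² - 272y² = 1, i.e., x² = 272y² + 1.
Try successive y values:
y = 1: x² = 272·1² + 1 = 273, not a perfect square
y = 2: x² = 272·2² + 1 = 1089, x = 33 ✓

Verify: 33² - 272·2² = 1089 - 1088 = 1 ✓

x = 33, y = 2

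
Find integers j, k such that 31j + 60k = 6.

Step 1: Check solvability.
gcd(31, 60) = 1
Since 1 divides 6, solutions exist.

Step 2: Apply extended Euclidean algorithm to find gcd.
We find integers such that 31*x0 + 60*y0 = 1

Step 3: Scale the particular solution.
Multiply by 6/1 = 6:
j = -174, k = 90

Step 4: Verify.
31*(-174) + 60*(90) = 6 = 6 ✓

j = -174, k = 90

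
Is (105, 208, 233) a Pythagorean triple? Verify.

Compute a² + b² = 105² + 208² = 11025 + 43264 = 54289
Compute c² = 233² = 54289
Since 54289 = 54289, confirmed.

Yes, it is a Pythagorean triple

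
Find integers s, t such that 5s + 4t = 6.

Step 1: Check solvability.
gcd(5, 4) = 1
Since 1 divides 6, solutions exist.

Step 2: Apply extended Euclidean algorithm to find gcd.
We find integers such that 5*x0 + 4*y0 = 1

Step 3: Scale the particular solution.
Multiply by 6/1 = 6:
s = 6, t = -6

Step 4: Verify.
5*(6) + 4*(-6) = 6 = 6 ✓

s = 6, t = -6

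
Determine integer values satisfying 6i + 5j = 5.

Step 1: Check solvability.
gcd(6, 5) = 1
Since 1 divides 5, solutions exist.

Step 2: Apply extended Euclidean algorithm to find gcd.
We find integers such that 6*x0 + 5*y0 = 1

Step 3: Scale the particular solution.
Multiply by 5/1 = 5:
i = 5, j = -5

Step 4: Verify.
6*(5) + 5*(-5) = 5 = 5 ✓

i = 5, j = -5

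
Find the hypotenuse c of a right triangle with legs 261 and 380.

c² = a² + b² = 261² + 380² = 68121 + 144400 = 212521
c = 461

461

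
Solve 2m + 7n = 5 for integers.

Step 1: Check solvability.
gcd(2, 7) = 1
Since 1 divides 5, solutions exist.

Step 2: Apply extended Euclidean algorithm to find gcd.
We find integers such that 2*x0 + 7*y0 = 1

Step 3: Scale the particular solution.
Multiply by 5/1 = 5:
m = -15, n = 5

Step 4: Verify.
2*(-15) + 7*(5) = 5 = 5 ✓

m = -15, n = 5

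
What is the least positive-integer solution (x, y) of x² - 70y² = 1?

We seek the smallest positive integers (x, y) with x² - 70y² = 1, i.e., x² = 70y² + 1.
Try successive y values:
y = 1: x² = 70·1² + 1 = 71, not a perfect square
y = 2: x² = 70·2² + 1 = 281, not a perfect square
y = 3: x² = 70·3² + 1 = 631, not a perfect square
... continuing the search (or via continued fractions) ...
y = 30: x² = 70·30² + 1 = 63001, x = 251 ✓

Verify: 251² - 70·30² = 63001 - 63000 = 1 ✓

x = 251, y = 30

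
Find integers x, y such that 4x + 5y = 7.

Step 1: Check solvability.
gcd(4, 5) = 1
Since 1 divides 7, solutions exist.

Step 2: Apply extended Euclidean algorithm to find gcd.
We find integers such that 4*x0 + 5*y0 = 1

Step 3: Scale the particular solution.
Multiply by 7/1 = 7:
x = -7, y = 7

Step 4: Verify.
4*(-7) + 5*(7) = 7 = 7 ✓

x = -7, y = 7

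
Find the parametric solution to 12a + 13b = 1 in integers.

Step 1: Compute gcd(12, 13) = 1.
Since 1 divides 1, solutions exist.

Step 2: Find a particular solution using extended Euclidean algorithm.
We get a₀ = -1, b₀ = 1.
Check: 12*-1 + 13*1 = 1 = 1 ✓

Step 3: Write the general solution.
a = -1 + (13/1)t = -1 + 13t
b = 1 - (12/1)t = 1 - 12t
for any integer t.

a = -1 + 13t, b = 1 - 12t for integer t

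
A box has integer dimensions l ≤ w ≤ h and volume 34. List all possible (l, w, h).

Iterate l from 1 to ⌊34^(1/3)⌋. For each l dividing 34, iterate w ≥ l with w dividing 34/l, and set h = 34/(l·w).
Triples found (2): (1×1×34), (1×2×17)

(1×1×34), (1×2×17)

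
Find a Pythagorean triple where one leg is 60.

We need the other leg and hypotenuse such that 60² + x² = c².
Take x = 11, c = 61: 60² + 11² = 3600 + 121 = 3721 = 61² ✓
Triple: (11, 60, 61)

(11, 60, 61)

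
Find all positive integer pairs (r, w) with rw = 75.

The positive divisors of 75 are: 1, 3, 5, 15, 25, 75.
Each divisor d gives the pair (d, 75/d):
(1, 75), (3, 25), (5, 15), (15, 5), (25, 3), (75, 1)

(1, 75), (3, 25), (5, 15), (15, 5), (25, 3), (75, 1)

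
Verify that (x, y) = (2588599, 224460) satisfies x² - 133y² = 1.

Compute x² = 2588599² = 6700844782801
Compute 133y² = 133·224460² = 133·50382291600 = 6700844782800
x² - 133y² = 6700844782801 - 6700844782800 = 1
Since this equals 1, (2588599, 224460) is a solution.

Yes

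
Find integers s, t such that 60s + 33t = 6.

Step 1: Check solvability.
gcd(60, 33) = 3
Since 3 divides 6, solutions exist.

Step 2: Apply extended Euclidean algorithm to find gcd.
We find integers such that 60*x0 + 33*y0 = 3

Step 3: Scale the particular solution.
Multiply by 6/3 = 2:
s = 10, t = -18

Step 4: Verify.
60*(10) + 33*(-18) = 6 = 6 ✓

s = 10, t = -18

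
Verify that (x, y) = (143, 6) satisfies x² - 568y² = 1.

Compute x² = 143² = 20449
Compute 568y² = 568·6² = 568·36 = 20448
x² - 568y² = 20449 - 20448 = 1
Since this equals 1, (143, 6) is a solution.

Yes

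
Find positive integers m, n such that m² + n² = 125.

Search for m with 125 - m² a perfect square.
m = 2: 125 - 2² = 125 - 4 = 121 = 11² ✓
So m = 2, n = 11.

m = 2, n = 11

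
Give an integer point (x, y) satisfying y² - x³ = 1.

Try small integer x values and check whether x³ + 1 is a perfect square.
x = 2: x³ + 1 = 2³ + 1 = 8 + 1 = 9
Is 9 a perfect square? 3² = 9 ✓
So (x, y) = (2, -3) is a solution.

x = 2, y = -3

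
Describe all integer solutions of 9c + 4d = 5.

Step 1: Compute gcd(9, 4) = 1.
Since 1 divides 5, solutions exist.

Step 2: Find a particular solution using extended Euclidean algorithm.
We get c₀ = 5, d₀ = -10.
Check: 9*5 + 4*-10 = 5 = 5 ✓

Step 3: Write the general solution.
c = 5 + (4/1)t = 5 + 4t
d = -10 - (9/1)t = -10 - 9t
for any integer t.

c = 5 + 4t, d = -10 - 9t for integer t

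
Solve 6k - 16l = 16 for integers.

Step 1: Check solvability.
gcd(6, 16) = 2
Since 2 divides 16, solutions exist.

Step 2: Apply extended Euclidean algorithm to find gcd.
We find integers such that 6*x0 + 16*y0 = 2

Step 3: Scale the particular solution.
Multiply by 16/2 = 8:
k = 24, l = 8

Step 4: Verify.
6*(24) - 16*(8) = 16 = 16 ✓

k = 24, l = 8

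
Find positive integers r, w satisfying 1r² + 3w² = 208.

Try small values of r and check whether (208 - 1r²)/3 is a perfect square.
r = 10: 1·10² = 100, so 3w² = 208 - 100 = 108, giving w² = 36, w = 6.
Check: 1·10² + 3·6² = 100 + 108 = 208 ✓

r = 10, w = 6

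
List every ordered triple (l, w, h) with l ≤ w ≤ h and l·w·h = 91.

Iterate l from 1 to ⌊91^(1/3)⌋. For each l dividing 91, iterate w ≥ l with w dividing 91/l, and set h = 91/(l·w).
Triples found (2): (1×1×91), (1×7×13)

(1×1×91), (1×7×13)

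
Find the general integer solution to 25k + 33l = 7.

Step 1: Compute gcd(25, 33) = 1.
Since 1 divides 7, solutions exist.

Step 2: Find a particular solution using extended Euclidean algorithm.
We get k₀ = 28, l₀ = -21.
Check: 25*28 + 33*-21 = 7 = 7 ✓

Step 3: Write the general solution.
k = 28 + (33/1)t = 28 + 33t
l = -21 - (25/1)t = -21 - 25t
for any integer t.

k = 28 + 33t, l = -21 - 25t for integer t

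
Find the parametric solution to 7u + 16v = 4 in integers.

Step 1: Compute gcd(7, 16) = 1.
Since 1 divides 4, solutions exist.

Step 2: Find a particular solution using extended Euclidean algorithm.
We get u₀ = 28, v₀ = -12.
Check: 7*28 + 16*-12 = 4 = 4 ✓

Step 3: Write the general solution.
u = 28 + (16/1)t = 28 + 16t
v = -12 - (7/1)t = -12 - 7t
for any integer t.

u = 28 + 16t, v = -12 - 7t for integer t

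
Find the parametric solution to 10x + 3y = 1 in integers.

Step 1: Compute gcd(10, 3) = 1.
Since 1 divides 1, solutions exist.

Step 2: Find a particular solution using extended Euclidean algorithm.
We get x₀ = 1, y₀ = -3.
Check: 10*1 + 3*-3 = 1 = 1 ✓

Step 3: Write the general solution.
x = 1 + (3/1)t = 1 + 3t
y = -3 - (10/1)t = -3 - 10t
for any integer t.

x = 1 + 3t, y = -3 - 10t for integer t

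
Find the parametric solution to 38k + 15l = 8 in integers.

Step 1: Compute gcd(38, 15) = 1.
Since 1 divides 8, solutions exist.

Step 2: Find a particular solution using extended Euclidean algorithm.
We get k₀ = 16, l₀ = -40.
Check: 38*16 + 15*-40 = 8 = 8 ✓

Step 3: Write the general solution.
k = 16 + (15/1)t = 16 + 15t
l = -40 - (38/1)t = -40 - 38t
for any integer t.

k = 16 + 15t, l = -40 - 38t for integer t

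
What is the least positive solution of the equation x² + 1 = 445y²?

We need x² = 445y² - 1. Try successive y:
y = 1: x² = 445·1² - 1 = 444, not a perfect square
y = 2: x² = 445·2² - 1 = 1779, not a perfect square
y = 3: x² = 445·3² - 1 = 4004, not a perfect square
...
y = 221: x² = 445·221² - 1 = 21734244 = 4662² ✓
Check: 4662² - 445·221² = 21734244 - 21734245 = -1 ✓

x = 4662, y = 221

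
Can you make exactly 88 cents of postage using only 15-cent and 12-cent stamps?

We need non-negative x, y with 15x + 12y = 88.
gcd(15, 12) = 3, and 3 does not divide 88.
No integer solutions exist, so certainly no non-negative ones.

No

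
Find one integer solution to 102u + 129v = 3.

Step 1: Check solvability.
gcd(102, 129) = 3
Since 3 divides 3, solutions exist.

Step 2: Apply extended Euclidean algorithm to find gcd.
We find integers such that 102*x0 + 129*y0 = 3

Step 3: Scale the particular solution.
Multiply by 3/3 = 1:
u = 19, v = -15

Step 4: Verify.
102*(19) + 129*(-15) = 3 = 3 ✓

u = 19, v = -15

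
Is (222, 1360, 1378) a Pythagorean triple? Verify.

Compute a² + b² = 222² + 1360² = 49284 + 1849600 = 1898884
Compute c² = 1378² = 1898884
Since 1898884 = 1898884, confirmed.

Yes, it is a Pythagorean triple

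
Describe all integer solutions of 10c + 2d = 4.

Step 1: Compute gcd(10, 2) = 2.
Since 2 divides 4, solutions exist.

Step 2: Find a particular solution using extended Euclidean algorithm.
We get c₀ = 0, d₀ = 2.
Check: 10*0 + 2*2 = 4 = 4 ✓

Step 3: Write the general solution.
c = 0 + (2/2)t = 0 + 1t
d = 2 - (10/2)t = 2 - 5t
for any integer t.

c = 0 + 1t, d = 2 - 5t for integer t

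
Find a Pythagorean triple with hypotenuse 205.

We need a² + b² = 205² = 42025.
Trying: 187² + 84² = 34969 + 7056 = 42025 ✓

(187, 84, 205)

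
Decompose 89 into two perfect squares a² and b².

We need to find integers a, b > 0 such that a² + b² = 89.
Trying a = 5: b² = 89 - 5² = 89 - 25 = 64
b = 8
Check: 5² + 8² = 25 + 64 = 89 ✓

89 = 5² + 8²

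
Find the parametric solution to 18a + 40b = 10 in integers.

Step 1: Compute gcd(18, 40) = 2.
Since 2 divides 10, solutions exist.

Step 2: Find a particular solution using extended Euclidean algorithm.
We get a₀ = 45, b₀ = -20.
Check: 18*45 + 40*-20 = 10 = 10 ✓

Step 3: Write the general solution.
a = 45 + (40/2)t = 45 + 20t
b = -20 - (18/2)t = -20 - 9t
for any integer t.

a = 45 + 20t, b = -20 - 9t for integer t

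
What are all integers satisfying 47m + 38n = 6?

Step 1: Compute gcd(47, 38) = 1.
Since 1 divides 6, solutions exist.

Step 2: Find a particular solution using extended Euclidean algorithm.
We get m₀ = 102, n₀ = -126.
Check: 47*102 + 38*-126 = 6 = 6 ✓

Step 3: Write the general solution.
m = 102 + (38/1)t = 102 + 38t
n = -126 - (47/1)t = -126 - 47t
for any integer t.

m = 102 + 38t, n = -126 - 47t for integer t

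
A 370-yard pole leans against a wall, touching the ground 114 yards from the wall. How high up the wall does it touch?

The ladder, wall, and ground form a right triangle with hypotenuse 370 and one leg 114.
By the Pythagorean theorem: h² = 370² - 114² = 136900 - 12996 = 123904
h = √123904 = 352 yards

352 yards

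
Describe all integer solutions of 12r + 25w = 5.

Step 1: Compute gcd(12, 25) = 1.
Since 1 divides 5, solutions exist.

Step 2: Find a particular solution using extended Euclidean algorithm.
We get r₀ = -10, w₀ = 5.
Check: 12*-10 + 25*5 = 5 = 5 ✓

Step 3: Write the general solution.
r = -10 + (25/1)t = -10 + 25t
w = 5 - (12/1)t = 5 - 12t
for any integer t.

r = -10 + 25t, w = 5 - 12t for integer t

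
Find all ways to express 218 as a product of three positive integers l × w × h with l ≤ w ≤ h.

Iterate l from 1 to ⌊218^(1/3)⌋. For each l dividing 218, iterate w ≥ l with w dividing 218/l, and set h = 218/(l·w).
Triples found (2): (1×1×218), (1×2×109)

(1×1×218), (1×2×109)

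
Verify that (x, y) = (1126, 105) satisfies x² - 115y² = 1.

Compute x² = 1126² = 1267876
Compute 115y² = 115·105² = 115·11025 = 1267875
x² - 115y² = 1267876 - 1267875 = 1
Since this equals 1, (1126, 105) is a solution.

Yes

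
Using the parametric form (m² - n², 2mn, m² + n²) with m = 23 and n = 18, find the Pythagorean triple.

a = m² - n² = 23² - 18² = 529 - 324 = 205
b = 2mn = 2·23·18 = 828
c = m² + n² = 529 + 324 = 853
Verify: 205² + 828² = 42025 + 685584 = 727609 = 853² ✓

(205, 828, 853)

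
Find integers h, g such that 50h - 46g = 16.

Step 1: Check solvability.
gcd(50, 46) = 2
Since 2 divides 16, solutions exist.

Step 2: Apply extended Euclidean algorithm to find gcd.
We find integers such that 50*x0 + 46*y0 = 2

Step 3: Scale the particular solution.
Multiply by 16/2 = 8:
h = -88, g = -96

Step 4: Verify.
50*(-88) - 46*(-96) = 16 = 16 ✓

h = -88, g = -96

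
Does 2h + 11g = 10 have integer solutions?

Step 1: Compute gcd(2, 11).
gcd(2, 11) = 1

Step 2: Check divisibility.
Does 1 divide 10? 10 = 1 x 10, so yes.

By the theorem on linear Diophantine equations, 2h + 11g = 10 has integer solutions if and only if gcd(2, 11) divides 10. Since 1 | 10, solutions exist.

Yes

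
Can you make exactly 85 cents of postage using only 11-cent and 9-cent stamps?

We need non-negative x, y with 11x + 9y = 85.
gcd(11, 9) = 1 divides 85, so integer solutions exist.
Search for a non-negative one: x = 2 gives 9y = 85 - 22 = 63, so y = 7.
Check: 11·2 + 9·7 = 85 ✓

Yes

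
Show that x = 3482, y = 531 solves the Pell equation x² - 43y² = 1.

Compute x² = 3482² = 12124324
Compute 43y² = 43·531² = 43·281961 = 12124323
x² - 43y² = 12124324 - 12124323 = 1
Since this equals 1, (3482, 531) is a solution.

Yes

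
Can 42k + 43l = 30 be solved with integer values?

Step 1: Compute gcd(42, 43).
gcd(42, 43) = 1

Step 2: Check divisibility.
Does 1 divide 30? 30 = 1 x 30, so yes.

By the theorem on linear Diophantine equations, 42k + 43l = 30 has integer solutions if and only if gcd(42, 43) divides 30. Since 1 | 30, solutions exist.

Yes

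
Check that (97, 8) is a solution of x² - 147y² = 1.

Compute x² = 97² = 9409
Compute 147y² = 147·8² = 147·64 = 9408
x² - 147y² = 9409 - 9408 = 1
Since this equals 1, (97, 8) is a solution.

Yes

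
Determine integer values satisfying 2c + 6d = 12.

Step 1: Check solvability.
gcd(2, 6) = 2
Since 2 divides 12, solutions exist.

Step 2: Apply extended Euclidean algorithm to find gcd.
We find integers such that 2*x0 + 6*y0 = 2

Step 3: Scale the particular solution.
Multiply by 12/2 = 6:
c = 6, d = 0

Step 4: Verify.
2*(6) + 6*(0) = 12 = 12 ✓

c = 6, d = 0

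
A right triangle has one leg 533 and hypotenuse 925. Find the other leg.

b² = c² - a² = 855625 - 284089 = 571536
b = 756

756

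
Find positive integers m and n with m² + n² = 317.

We need to find integers m, n > 0 such that m² + n² = 317.
Trying m = 11: n² = 317 - 11² = 317 - 121 = 196
n = 14
Check: 11² + 14² = 121 + 196 = 317 ✓

317 = 11² + 14²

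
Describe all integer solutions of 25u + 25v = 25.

Step 1: Compute gcd(25, 25) = 25.
Since 25 divides 25, solutions exist.

Step 2: Find a particular solution using extended Euclidean algorithm.
We get u₀ = 0, v₀ = 1.
Check: 25*0 + 25*1 = 25 = 25 ✓

Step 3: Write the general solution.
u = 0 + (25/25)t = 0 + 1t
v = 1 - (25/25)t = 1 - 1t
for any integer t.

u = 0 + 1t, v = 1 - 1t for integer t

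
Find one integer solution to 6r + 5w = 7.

Step 1: Check solvability.
gcd(6, 5) = 1
Since 1 divides 7, solutions exist.

Step 2: Apply extended Euclidean algorithm to find gcd.
We find integers such that 6*x0 + 5*y0 = 1

Step 3: Scale the particular solution.
Multiply by 7/1 = 7:
r = 7, w = -7

Step 4: Verify.
6*(7) + 5*(-7) = 7 = 7 ✓

r = 7, w = -7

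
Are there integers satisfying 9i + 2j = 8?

Step 1: Compute gcd(9, 2).
gcd(9, 2) = 1

Step 2: Check divisibility.
Does 1 divide 8? 8 = 1 x 8, so yes.

By the theorem on linear Diophantine equations, 9i + 2j = 8 has integer solutions if and only if gcd(9, 2) divides 8. Since 1 | 8, solutions exist.

Yes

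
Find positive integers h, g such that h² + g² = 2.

Search for h with 2 - h² a perfect square.
h = 1: 2 - 1² = 2 - 1 = 1 = 1² ✓
So h = 1, g = 1.

h = 1, g = 1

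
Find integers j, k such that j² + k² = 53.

We need to find integers j, k > 0 such that j² + k² = 53.
Trying j = 2: k² = 53 - 2² = 53 - 4 = 49
k = 7
Check: 2² + 7² = 4 + 49 = 53 ✓

53 = 2² + 7²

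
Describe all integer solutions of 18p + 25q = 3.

Step 1: Compute gcd(18, 25) = 1.
Since 1 divides 3, solutions exist.

Step 2: Find a particular solution using extended Euclidean algorithm.
We get p₀ = 21, q₀ = -15.
Check: 18*21 + 25*-15 = 3 = 3 ✓

Step 3: Write the general solution.
p = 21 + (25/1)t = 21 + 25t
q = -15 - (18/1)t = -15 - 18t
for any integer t.

p = 21 + 25t, q = -15 - 18t for integer t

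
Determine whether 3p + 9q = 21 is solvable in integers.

Step 1: Compute gcd(3, 9).
gcd(3, 9) = 3

Step 2: Check divisibility.
Does 3 divide 21? 21 = 3 x 7, so yes.

By the theorem on linear Diophantine equations, 3p + 9q = 21 has integer solutions if and only if gcd(3, 9) divides 21. Since 3 | 21, solutions exist.

Yes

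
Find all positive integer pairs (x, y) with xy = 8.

The positive divisors of 8 are: 1, 2, 4, 8.
Each divisor d gives the pair (d, 8/d):
(1, 8), (2, 4), (4, 2), (8, 1)

(1, 8), (2, 4), (4, 2), (8, 1)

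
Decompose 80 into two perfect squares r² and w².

We need to find integers r, w > 0 such that r² + w² = 80.
Trying r = 4: w² = 80 - 4² = 80 - 16 = 64
w = 8
Check: 4² + 8² = 16 + 64 = 80 ✓

80 = 4² + 8²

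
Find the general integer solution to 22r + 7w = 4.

Step 1: Compute gcd(22, 7) = 1.
Since 1 divides 4, solutions exist.

Step 2: Find a particular solution using extended Euclidean algorithm.
We get r₀ = 4, w₀ = -12.
Check: 22*4 + 7*-12 = 4 = 4 ✓

Step 3: Write the general solution.
r = 4 + (7/1)t = 4 + 7t
w = -12 - (22/1)t = -12 - 22t
for any integer t.

r = 4 + 7t, w = -12 - 22t for integer t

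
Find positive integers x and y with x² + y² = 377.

We need to find integers x, y > 0 such that x² + y² = 377.
Trying x = 4: y² = 377 - 4² = 377 - 16 = 361
y = 19
Check: 4² + 19² = 16 + 361 = 377 ✓

377 = 4² + 19²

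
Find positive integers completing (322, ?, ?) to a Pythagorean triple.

We need the other leg and hypotenuse such that 322² + x² = c².
Take x = 480, c = 578: 322² + 480² = 103684 + 230400 = 334084 = 578² ✓
Triple: (322, 480, 578)

(322, 480, 578)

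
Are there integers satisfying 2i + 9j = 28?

Step 1: Compute gcd(2, 9).
gcd(2, 9) = 1

Step 2: Check divisibility.
Does 1 divide 28? 28 = 1 x 28, so yes.

By the theorem on linear Diophantine equations, 2i + 9j = 28 has integer solutions if and only if gcd(2, 9) divides 28. Since 1 | 28, solutions exist.

Yes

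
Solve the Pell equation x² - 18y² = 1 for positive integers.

We seek the smallest positive integers (x, y) with x² - 18y² = 1, i.e., x² = 18y² + 1.
Try successive y values:
y = 1: x² = 18·1² + 1 = 19, not a perfect square
y = 2: x² = 18·2² + 1 = 73, not a perfect square
y = 3: x² = 18·3² + 1 = 163, not a perfect square
... continuing the search (or via continued fractions) ...
y = 4: x² = 18·4² + 1 = 289, x = 17 ✓

Verify: 17² - 18·4² = 289 - 288 = 1 ✓

x = 17, y = 4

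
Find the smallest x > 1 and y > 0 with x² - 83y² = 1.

We seek the smallest positive integers (x, y) with x² - 83y² = 1, i.e., x² = 83y² + 1.
Try successive y values:
y = 1: x² = 83·1² + 1 = 84, not a perfect square
y = 2: x² = 83·2² + 1 = 333, not a perfect square
y = 3: x² = 83·3² + 1 = 748, not a perfect square
... continuing the search (or via continued fractions) ...
y = 9: x² = 83·9² + 1 = 6724, x = 82 ✓

Verify: 82² - 83·9² = 6724 - 6723 = 1 ✓

x = 82, y = 9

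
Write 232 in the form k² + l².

We need to find integers k, l > 0 such that k² + l² = 232.
Trying k = 6: l² = 232 - 6² = 232 - 36 = 196
l = 14
Check: 6² + 14² = 36 + 196 = 232 ✓

232 = 6² + 14²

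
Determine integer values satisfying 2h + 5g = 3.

Step 1: Check solvability.
gcd(2, 5) = 1
Since 1 divides 3, solutions exist.

Step 2: Apply extended Euclidean algorithm to find gcd.
We find integers such that 2*x0 + 5*y0 = 1

Step 3: Scale the particular solution.
Multiply by 3/1 = 3:
h = -6, g = 3

Step 4: Verify.
2*(-6) + 5*(3) = 3 = 3 ✓

h = -6, g = 3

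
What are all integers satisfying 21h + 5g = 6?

Step 1: Compute gcd(21, 5) = 1.
Since 1 divides 6, solutions exist.

Step 2: Find a particular solution using extended Euclidean algorithm.
We get h₀ = 6, g₀ = -24.
Check: 21*6 + 5*-24 = 6 = 6 ✓

Step 3: Write the general solution.
h = 6 + (5/1)t = 6 + 5t
g = -24 - (21/1)t = -24 - 21t
for any integer t.

h = 6 + 5t, g = -24 - 21t for integer t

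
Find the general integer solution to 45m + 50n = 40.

Step 1: Compute gcd(45, 50) = 5.
Since 5 divides 40, solutions exist.

Step 2: Find a particular solution using extended Euclidean algorithm.
We get m₀ = -8, n₀ = 8.
Check: 45*-8 + 50*8 = 40 = 40 ✓

Step 3: Write the general solution.
m = -8 + (50/5)t = -8 + 10t
n = 8 - (45/5)t = 8 - 9t
for any integer t.

m = -8 + 10t, n = 8 - 9t for integer t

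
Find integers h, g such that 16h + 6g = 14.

Step 1: Check solvability.
gcd(16, 6) = 2
Since 2 divides 14, solutions exist.

Step 2: Apply extended Euclidean algorithm to find gcd.
We find integers such that 16*x0 + 6*y0 = 2

Step 3: Scale the particular solution.
Multiply by 14/2 = 7:
h = -7, g = 21

Step 4: Verify.
16*(-7) + 6*(21) = 14 = 14 ✓

h = -7, g = 21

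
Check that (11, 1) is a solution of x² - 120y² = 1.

Compute x² = 11² = 121
Compute 120y² = 120·1² = 120·1 = 120
x² - 120y² = 121 - 120 = 1
Since this equals 1, (11, 1) is a solution.

Yes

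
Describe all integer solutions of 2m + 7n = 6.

Step 1: Compute gcd(2, 7) = 1.
Since 1 divides 6, solutions exist.

Step 2: Find a particular solution using extended Euclidean algorithm.
We get m₀ = -18, n₀ = 6.
Check: 2*-18 + 7*6 = 6 = 6 ✓

Step 3: Write the general solution.
m = -18 + (7/1)t = -18 + 7t
n = 6 - (2/1)t = 6 - 2t
for any integer t.

m = -18 + 7t, n = 6 - 2t for integer t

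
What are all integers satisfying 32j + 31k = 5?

Step 1: Compute gcd(32, 31) = 1.
Since 1 divides 5, solutions exist.

Step 2: Find a particular solution using extended Euclidean algorithm.
We get j₀ = 5, k₀ = -5.
Check: 32*5 + 31*-5 = 5 = 5 ✓

Step 3: Write the general solution.
j = 5 + (31/1)t = 5 + 31t
k = -5 - (32/1)t = -5 - 32t
for any integer t.

j = 5 + 31t, k = -5 - 32t for integer t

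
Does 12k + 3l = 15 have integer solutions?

Step 1: Compute gcd(12, 3).
gcd(12, 3) = 3

Step 2: Check divisibility.
Does 3 divide 15? 15 = 3 x 5, so yes.

By the theorem on linear Diophantine equations, 12k + 3l = 15 has integer solutions if and only if gcd(12, 3) divides 15. Since 3 | 15, solutions exist.

Yes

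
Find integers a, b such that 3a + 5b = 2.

Step 1: Check solvability.
gcd(3, 5) = 1
Since 1 divides 2, solutions exist.

Step 2: Apply extended Euclidean algorithm to find gcd.
We find integers such that 3*x0 + 5*y0 = 1

Step 3: Scale the particular solution.
Multiply by 2/1 = 2:
a = 4, b = -2

Step 4: Verify.
3*(4) + 5*(-2) = 2 = 2 ✓

a = 4, b = -2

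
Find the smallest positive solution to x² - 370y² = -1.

We need x² = 370y² - 1. Try successive y:
y = 1: x² = 370·1² - 1 = 369, not a perfect square
y = 2: x² = 370·2² - 1 = 1479, not a perfect square
y = 3: x² = 370·3² - 1 = 3329, not a perfect square
...
y = 17: x² = 370·17² - 1 = 106929 = 327² ✓
Check: 327² - 370·17² = 106929 - 106930 = -1 ✓

x = 327, y = 17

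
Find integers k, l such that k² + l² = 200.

We need to find integers k, l > 0 such that k² + l² = 200.
Trying k = 2: l² = 200 - 2² = 200 - 4 = 196
l = 14
Check: 2² + 14² = 4 + 196 = 200 ✓

200 = 2² + 14²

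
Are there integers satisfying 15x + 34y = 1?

Step 1: Compute gcd(15, 34).
gcd(15, 34) = 1

Step 2: Check divisibility.
Does 1 divide 1? 1 = 1 x 1, so yes.

By the theorem on linear Diophantine equations, 15x + 34y = 1 has integer solutions if and only if gcd(15, 34) divides 1. Since 1 | 1, solutions exist.

Yes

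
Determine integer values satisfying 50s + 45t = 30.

Step 1: Check solvability.
gcd(50, 45) = 5
Since 5 divides 30, solutions exist.

Step 2: Apply extended Euclidean algorithm to find gcd.
We find integers such that 50*x0 + 45*y0 = 5

Step 3: Scale the particular solution.
Multiply by 30/5 = 6:
s = 6, t = -6

Step 4: Verify.
50*(6) + 45*(-6) = 30 = 30 ✓

s = 6, t = -6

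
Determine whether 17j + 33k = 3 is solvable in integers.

Step 1: Compute gcd(17, 33).
gcd(17, 33) = 1

Step 2: Check divisibility.
Does 1 divide 3? 3 = 1 x 3, so yes.

By the theorem on linear Diophantine equations, 17j + 33k = 3 has integer solutions if and only if gcd(17, 33) divides 3. Since 1 | 3, solutions exist.

Yes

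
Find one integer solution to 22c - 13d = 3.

Step 1: Check solvability.
gcd(22, 13) = 1
Since 1 divides 3, solutions exist.

Step 2: Apply extended Euclidean algorithm to find gcd.
We find integers such that 22*x0 + 13*y0 = 1

Step 3: Scale the particular solution.
Multiply by 3/1 = 3:
c = 9, d = 15

Step 4: Verify.
22*(9) - 13*(15) = 3 = 3 ✓

c = 9, d = 15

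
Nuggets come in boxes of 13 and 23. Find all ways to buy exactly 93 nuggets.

We need non-negative integers (x, y) with 13x + 23y = 93.
For each x in 0..7, check if 93 - 13x is a non-negative multiple of 23.
No x yields an integer y ≥ 0.

No solution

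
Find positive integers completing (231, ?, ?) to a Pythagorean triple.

We need the other leg and hypotenuse such that 231² + x² = c².
Take x = 520, c = 569: 231² + 520² = 53361 + 270400 = 323761 = 569² ✓
Triple: (231, 520, 569)

(231, 520, 569)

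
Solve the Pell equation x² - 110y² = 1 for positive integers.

We seek the smallest positive integers (x, y) with x² - 110y² = 1, i.e., x² = 110y² + 1.
Try successive y values:
y = 1: x² = 110·1² + 1 = 111, not a perfect square
y = 2: x² = 110·2² + 1 = 441, x = 21 ✓

Verify: 21² - 110·2² = 441 - 440 = 1 ✓

x = 21, y = 2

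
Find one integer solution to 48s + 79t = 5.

Step 1: Check solvability.
gcd(48, 79) = 1
Since 1 divides 5, solutions exist.

Step 2: Apply extended Euclidean algorithm to find gcd.
We find integers such that 48*x0 + 79*y0 = 1

Step 3: Scale the particular solution.
Multiply by 5/1 = 5:
s = 140, t = -85

Step 4: Verify.
48*(140) + 79*(-85) = 5 = 5 ✓

s = 140, t = -85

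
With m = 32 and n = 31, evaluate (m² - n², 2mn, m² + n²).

a = m² - n² = 1024 - 961 = 63
b = 2mn = 2·32·31 = 1984
c = m² + n² = 1024 + 961 = 1985
Verify: 63² + 1984² = 3969 + 3936256 = 3940225 = 1985² ✓

(63, 1984, 1985)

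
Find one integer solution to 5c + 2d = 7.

Step 1: Check solvability.
gcd(5, 2) = 1
Since 1 divides 7, solutions exist.

Step 2: Apply extended Euclidean algorithm to find gcd.
We find integers such that 5*x0 + 2*y0 = 1

Step 3: Scale the particular solution.
Multiply by 7/1 = 7:
c = 7, d = -14

Step 4: Verify.
5*(7) + 2*(-14) = 7 = 7 ✓

c = 7, d = -14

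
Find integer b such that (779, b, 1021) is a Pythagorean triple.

b² = c² - a² = 1021² - 779² = 1042441 - 606841 = 435600
b = sqrt(435600) = 660

660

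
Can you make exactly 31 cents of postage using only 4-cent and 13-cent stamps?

We need non-negative x, y with 4x + 13y = 31.
gcd(4, 13) = 1 divides 31, so integer solutions exist, but checking x = 0..7 shows none with y ≥ 0.
So 31 cannot be made with non-negative stamp counts.

No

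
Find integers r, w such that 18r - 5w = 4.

Step 1: Check solvability.
gcd(18, 5) = 1
Since 1 divides 4, solutions exist.

Step 2: Apply extended Euclidean algorithm to find gcd.
We find integers such that 18*x0 + 5*y0 = 1

Step 3: Scale the particular solution.
Multiply by 4/1 = 4:
r = 8, w = 28

Step 4: Verify.
18*(8) - 5*(28) = 4 = 4 ✓

r = 8, w = 28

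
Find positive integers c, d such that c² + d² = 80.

Search for c with 80 - c² a perfect square.
c = 4: 80 - 4² = 80 - 16 = 64 = 8² ✓
So c = 4, d = 8.

c = 4, d = 8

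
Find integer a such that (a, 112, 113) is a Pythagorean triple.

a² = c² - b² = 113² - 112² = 12769 - 12544 = 225
a = sqrt(225) = 15

15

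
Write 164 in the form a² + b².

We need to find integers a, b > 0 such that a² + b² = 164.
Trying a = 8: b² = 164 - 8² = 164 - 64 = 100
b = 10
Check: 8² + 10² = 64 + 100 = 164 ✓

164 = 8² + 10²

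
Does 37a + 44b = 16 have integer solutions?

Step 1: Compute gcd(37, 44).
gcd(37, 44) = 1

Step 2: Check divisibility.
Does 1 divide 16? 16 = 1 x 16, so yes.

By the theorem on linear Diophantine equations, 37a + 44b = 16 has integer solutions if and only if gcd(37, 44) divides 16. Since 1 | 16, solutions exist.

Yes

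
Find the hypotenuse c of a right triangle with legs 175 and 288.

c² = a² + b² = 175² + 288² = 30625 + 82944 = 113569
c = 337

337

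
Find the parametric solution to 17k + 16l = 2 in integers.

Step 1: Compute gcd(17, 16) = 1.
Since 1 divides 2, solutions exist.

Step 2: Find a particular solution using extended Euclidean algorithm.
We get k₀ = 2, l₀ = -2.
Check: 17*2 + 16*-2 = 2 = 2 ✓

Step 3: Write the general solution.
k = 2 + (16/1)t = 2 + 16t
l = -2 - (17/1)t = -2 - 17t
for any integer t.

k = 2 + 16t, l = -2 - 17t for integer t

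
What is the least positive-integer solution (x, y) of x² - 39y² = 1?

We seek the smallest positive integers (x, y) with x² - 39y² = 1, i.e., x² = 39y² + 1.
Try successive y values:
y = 1: x² = 39·1² + 1 = 40, not a perfect square
y = 2: x² = 39·2² + 1 = 157, not a perfect square
y = 3: x² = 39·3² + 1 = 352, not a perfect square
... continuing the search (or via continued fractions) ...
y = 4: x² = 39·4² + 1 = 625, x = 25 ✓

Verify: 25² - 39·4² = 625 - 624 = 1 ✓

x = 25, y = 4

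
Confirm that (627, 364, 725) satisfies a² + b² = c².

Compute a² + b² = 627² + 364² = 393129 + 132496 = 525625
Compute c² = 725² = 525625
Since 525625 = 525625, confirmed.

Yes, it is a Pythagorean triple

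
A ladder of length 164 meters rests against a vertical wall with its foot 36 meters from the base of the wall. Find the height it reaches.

The ladder, wall, and ground form a right triangle with hypotenuse 164 and one leg 36.
By the Pythagorean theorem: h² = 164² - 36² = 26896 - 1296 = 25600
h = √25600 = 160 meters

160 meters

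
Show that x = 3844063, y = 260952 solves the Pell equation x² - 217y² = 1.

Compute x² = 3844063² = 14776820347969
Compute 217y² = 217·260952² = 217·68095946304 = 14776820347968
x² - 217y² = 14776820347969 - 14776820347968 = 1
Since this equals 1, (3844063, 260952) is a solution.

Yes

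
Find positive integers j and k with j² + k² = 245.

We need to find integers j, k > 0 such that j² + k² = 245.
Trying j = 7: k² = 245 - 7² = 245 - 49 = 196
k = 14
Check: 7² + 14² = 49 + 196 = 245 ✓

245 = 7² + 14²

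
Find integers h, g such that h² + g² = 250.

We need to find integers h, g > 0 such that h² + g² = 250.
Trying h = 5: g² = 250 - 5² = 250 - 25 = 225
g = 15
Check: 5² + 15² = 25 + 225 = 250 ✓

250 = 5² + 15²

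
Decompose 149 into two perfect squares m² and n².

We need to find integers m, n > 0 such that m² + n² = 149.
Trying m = 7: n² = 149 - 7² = 149 - 49 = 100
n = 10
Check: 7² + 10² = 49 + 100 = 149 ✓

149 = 7² + 10²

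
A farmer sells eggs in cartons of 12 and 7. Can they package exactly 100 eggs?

We need non-negative a, b with 12a + 7b = 100.
gcd(12, 7) = 1 divides 100.
Try a = 6: 7b = 100 - 72 = 28, so b = 4.
One way: 6 cartons of 12 and 4 cartons of 7.

Yes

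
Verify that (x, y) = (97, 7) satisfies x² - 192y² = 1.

Compute x² = 97² = 9409
Compute 192y² = 192·7² = 192·49 = 9408
x² - 192y² = 9409 - 9408 = 1
Since this equals 1, (97, 7) is a solution.

Yes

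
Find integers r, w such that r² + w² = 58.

We need to find integers r, w > 0 such that r² + w² = 58.
Trying r = 3: w² = 58 - 3² = 58 - 9 = 49
w = 7
Check: 3² + 7² = 9 + 49 = 58 ✓

58 = 3² + 7²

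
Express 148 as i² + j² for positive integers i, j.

We need to find integers i, j > 0 such that i² + j² = 148.
Trying i = 2: j² = 148 - 2² = 148 - 4 = 144
j = 12
Check: 2² + 12² = 4 + 144 = 148 ✓

148 = 2² + 12²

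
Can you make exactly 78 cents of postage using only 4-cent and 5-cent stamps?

We need non-negative x, y with 4x + 5y = 78.
gcd(4, 5) = 1 divides 78, so integer solutions exist.
Search for a non-negative one: x = 2 gives 5y = 78 - 8 = 70, so y = 14.
Check: 4·2 + 5·14 = 78 ✓

Yes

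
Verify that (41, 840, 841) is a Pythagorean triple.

Compute a² + b² = 41² + 840² = 1681 + 705600 = 707281
Compute c² = 841² = 707281
Since 707281 = 707281, confirmed.

Yes, it is a Pythagorean triple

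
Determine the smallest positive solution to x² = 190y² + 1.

We seek the smallest positive integers (x, y) with x² - 190y² = 1, i.e., x² = 190y² + 1.
Try successive y values:
y = 1: x² = 190·1² + 1 = 191, not a perfect square
y = 2: x² = 190·2² + 1 = 761, not a perfect square
y = 3: x² = 190·3² + 1 = 1711, not a perfect square
... continuing the search (or via continued fractions) ...
y = 3774: x² = 190·3774² + 1 = 2706184441, x = 52021 ✓

Verify: 52021² - 190·3774² = 2706184441 - 2706184440 = 1 ✓

x = 52021, y = 3774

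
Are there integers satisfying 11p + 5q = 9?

Step 1: Compute gcd(11, 5).
gcd(11, 5) = 1

Step 2: Check divisibility.
Does 1 divide 9? 9 = 1 x 9, so yes.

By the theorem on linear Diophantine equations, 11p + 5q = 9 has integer solutions if and only if gcd(11, 5) divides 9. Since 1 | 9, solutions exist.

Yes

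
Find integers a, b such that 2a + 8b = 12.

Step 1: Check solvability.
gcd(2, 8) = 2
Since 2 divides 12, solutions exist.

Step 2: Apply extended Euclidean algorithm to find gcd.
We find integers such that 2*x0 + 8*y0 = 2

Step 3: Scale the particular solution.
Multiply by 12/2 = 6:
a = 6, b = 0

Step 4: Verify.
2*(6) + 8*(0) = 12 = 12 ✓

a = 6, b = 0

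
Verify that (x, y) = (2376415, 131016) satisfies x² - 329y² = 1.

Compute x² = 2376415² = 5647348252225
Compute 329y² = 329·131016² = 329·17165192256 = 5647348252224
x² - 329y² = 5647348252225 - 5647348252224 = 1
Since this equals 1, (2376415, 131016) is a solution.

Yes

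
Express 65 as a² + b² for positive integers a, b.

We need to find integers a, b > 0 such that a² + b² = 65.
Trying a = 1: b² = 65 - 1² = 65 - 1 = 64
b = 8
Check: 1² + 8² = 1 + 64 = 65 ✓

65 = 1² + 8²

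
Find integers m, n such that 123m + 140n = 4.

Step 1: Check solvability.
gcd(123, 140) = 1
Since 1 divides 4, solutions exist.

Step 2: Apply extended Euclidean algorithm to find gcd.
We find integers such that 123*x0 + 140*y0 = 1

Step 3: Scale the particular solution.
Multiply by 4/1 = 4:
m = -132, n = 116

Step 4: Verify.
123*(-132) + 140*(116) = 4 = 4 ✓

m = -132, n = 116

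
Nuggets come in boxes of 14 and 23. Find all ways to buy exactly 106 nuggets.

We need non-negative integers (x, y) with 14x + 23y = 106.
For each x in 0..7, check if 106 - 14x is a non-negative multiple of 23.
x = 1: 23y = 92, y = 4 ✓

(1 boxes of 14, 4 boxes of 23)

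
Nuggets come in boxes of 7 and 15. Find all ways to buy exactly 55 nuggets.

We need non-negative integers (x, y) with 7x + 15y = 55.
For each x in 0..7, check if 55 - 7x is a non-negative multiple of 15.
No x yields an integer y ≥ 0.

No solution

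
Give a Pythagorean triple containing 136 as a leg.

We need the other leg and hypotenuse such that 136² + x² = c².
Take x = 570, c = 586: 136² + 570² = 18496 + 324900 = 343396 = 586² ✓
Triple: (570, 136, 586)

(570, 136, 586)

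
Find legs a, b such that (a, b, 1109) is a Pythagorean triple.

We need a² + b² = 1109² = 1229881.
Trying: 141² + 1100² = 19881 + 1210000 = 1229881 ✓

(141, 1100, 1109)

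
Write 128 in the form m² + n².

We need to find integers m, n > 0 such that m² + n² = 128.
Trying m = 8: n² = 128 - 8² = 128 - 64 = 64
n = 8
Check: 8² + 8² = 64 + 64 = 128 ✓

128 = 8² + 8²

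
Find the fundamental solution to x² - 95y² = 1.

We seek the smallest positive integers (x, y) with x² - 95y² = 1, i.e., x² = 95y² + 1.
Try successive y values:
y = 1: x² = 95·1² + 1 = 96, not a perfect square
y = 2: x² = 95·2² + 1 = 381, not a perfect square
y = 3: x² = 95·3² + 1 = 856, not a perfect square
... continuing the search (or via continued fractions) ...
y = 4: x² = 95·4² + 1 = 1521, x = 39 ✓

Verify: 39² - 95·4² = 1521 - 1520 = 1 ✓

x = 39, y = 4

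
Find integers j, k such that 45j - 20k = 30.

Step 1: Check solvability.
gcd(45, 20) = 5
Since 5 divides 30, solutions exist.

Step 2: Apply extended Euclidean algorithm to find gcd.
We find integers such that 45*x0 + 20*y0 = 5

Step 3: Scale the particular solution.
Multiply by 30/5 = 6:
j = 6, k = 12

Step 4: Verify.
45*(6) - 20*(12) = 30 = 30 ✓

j = 6, k = 12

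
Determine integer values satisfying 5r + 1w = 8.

Step 1: Check solvability.
gcd(5, 1) = 1
Since 1 divides 8, solutions exist.

Step 2: Apply extended Euclidean algorithm to find gcd.
We find integers such that 5*x0 + 1*y0 = 1

Step 3: Scale the particular solution.
Multiply by 8/1 = 8:
r = 0, w = 8

Step 4: Verify.
5*(0) + 1*(8) = 8 = 8 ✓

r = 0, w = 8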